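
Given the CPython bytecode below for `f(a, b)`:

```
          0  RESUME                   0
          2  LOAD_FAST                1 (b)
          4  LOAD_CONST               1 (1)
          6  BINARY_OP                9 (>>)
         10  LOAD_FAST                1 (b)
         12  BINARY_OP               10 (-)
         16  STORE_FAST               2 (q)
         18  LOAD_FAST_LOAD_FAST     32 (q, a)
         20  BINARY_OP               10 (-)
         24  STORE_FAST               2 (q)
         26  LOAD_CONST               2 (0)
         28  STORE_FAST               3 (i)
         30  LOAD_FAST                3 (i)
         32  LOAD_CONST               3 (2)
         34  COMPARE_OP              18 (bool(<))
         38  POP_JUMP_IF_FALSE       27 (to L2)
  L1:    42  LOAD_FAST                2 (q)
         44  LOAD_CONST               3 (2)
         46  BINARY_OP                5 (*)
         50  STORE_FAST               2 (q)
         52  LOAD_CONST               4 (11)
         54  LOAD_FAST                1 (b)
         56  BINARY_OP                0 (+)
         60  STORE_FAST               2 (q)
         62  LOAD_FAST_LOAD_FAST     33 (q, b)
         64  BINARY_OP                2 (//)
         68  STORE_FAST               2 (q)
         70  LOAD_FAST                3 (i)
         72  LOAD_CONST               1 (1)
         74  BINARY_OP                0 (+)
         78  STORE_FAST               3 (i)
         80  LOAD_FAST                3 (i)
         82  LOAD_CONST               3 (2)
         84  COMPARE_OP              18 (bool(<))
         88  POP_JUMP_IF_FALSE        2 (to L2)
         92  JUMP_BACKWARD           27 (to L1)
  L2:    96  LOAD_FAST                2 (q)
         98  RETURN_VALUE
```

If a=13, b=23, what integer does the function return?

1

LOAD_FAST b → push 23. Stack: [23]
LOAD_CONST → push 1. Stack: [23, 1]
BINARY_OP >> → 23 >> 1 = 11. Stack: [11]
LOAD_FAST b → push 23. Stack: [11, 23]
BINARY_OP - → 11 - 23 = -12. Stack: [-12]
STORE_FAST q → q=-12. Stack: []
LOAD_FAST_LOAD_FAST q,a → push -12,13. Stack: [-12, 13]
BINARY_OP - → -12 - 13 = -25. Stack: [-25]
STORE_FAST q → q=-25. Stack: []
LOAD_CONST → push 0. Stack: [0]
STORE_FAST i → i=0. Stack: []
LOAD_FAST i → push 0. Stack: [0]
LOAD_CONST → push 2. Stack: [0, 2]
COMPARE_OP bool(<) → 0 vs 2 = True. Stack: [True]
POP_JUMP_IF_FALSE → pop True; no jump. Stack: []
LOAD_FAST q → push -25. Stack: [-25]
LOAD_CONST → push 2. Stack: [-25, 2]
BINARY_OP * → -25 * 2 = -50. Stack: [-50]
STORE_FAST q → q=-50. Stack: []
LOAD_CONST → push 11. Stack: [11]
LOAD_FAST b → push 23. Stack: [11, 23]
BINARY_OP + → 11 + 23 = 34. Stack: [34]
STORE_FAST q → q=34. Stack: []
LOAD_FAST_LOAD_FAST q,b → push 34,23. Stack: [34, 23]
BINARY_OP // → 34 // 23 = 1. Stack: [1]
STORE_FAST q → q=1. Stack: []
LOAD_FAST i → push 0. Stack: [0]
LOAD_CONST → push 1. Stack: [0, 1]
BINARY_OP + → 0 + 1 = 1. Stack: [1]
STORE_FAST i → i=1. Stack: []
LOAD_FAST i → push 1. Stack: [1]
LOAD_CONST → push 2. Stack: [1, 2]
COMPARE_OP bool(<) → 1 vs 2 = True. Stack: [True]
POP_JUMP_IF_FALSE → pop True; no jump. Stack: []
LOAD_FAST q → push 1. Stack: [1]
LOAD_CONST → push 2. Stack: [1, 2]
BINARY_OP * → 1 * 2 = 2. Stack: [2]
STORE_FAST q → q=2. Stack: []
LOAD_CONST → push 11. Stack: [11]
LOAD_FAST b → push 23. Stack: [11, 23]
BINARY_OP + → 11 + 23 = 34. Stack: [34]
STORE_FAST q → q=34. Stack: []
LOAD_FAST_LOAD_FAST q,b → push 34,23. Stack: [34, 23]
BINARY_OP // → 34 // 23 = 1. Stack: [1]
STORE_FAST q → q=1. Stack: []
LOAD_FAST i → push 1. Stack: [1]
LOAD_CONST → push 1. Stack: [1, 1]
BINARY_OP + → 1 + 1 = 2. Stack: [2]
STORE_FAST i → i=2. Stack: []
LOAD_FAST i → push 2. Stack: [2]
LOAD_CONST → push 2. Stack: [2, 2]
COMPARE_OP bool(<) → 2 vs 2 = False. Stack: [False]
POP_JUMP_IF_FALSE → pop False; jump. Stack: []
LOAD_FAST q → push 1. Stack: [1]
RETURN_VALUE → return 1.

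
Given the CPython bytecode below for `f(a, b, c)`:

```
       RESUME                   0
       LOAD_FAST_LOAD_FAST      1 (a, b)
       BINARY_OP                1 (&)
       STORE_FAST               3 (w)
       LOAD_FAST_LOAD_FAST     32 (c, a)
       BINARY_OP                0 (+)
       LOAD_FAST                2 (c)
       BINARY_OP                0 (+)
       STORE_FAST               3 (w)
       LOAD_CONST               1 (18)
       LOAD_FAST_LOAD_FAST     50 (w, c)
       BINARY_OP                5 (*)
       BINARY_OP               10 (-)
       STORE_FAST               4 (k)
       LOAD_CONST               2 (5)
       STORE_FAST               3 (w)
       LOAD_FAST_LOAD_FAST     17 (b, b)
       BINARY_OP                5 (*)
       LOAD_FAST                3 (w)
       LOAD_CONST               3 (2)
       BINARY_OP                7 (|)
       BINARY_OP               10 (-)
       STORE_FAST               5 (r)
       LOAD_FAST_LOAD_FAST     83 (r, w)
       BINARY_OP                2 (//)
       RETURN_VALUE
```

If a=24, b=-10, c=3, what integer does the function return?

18

LOAD_FAST_LOAD_FAST a,b → push 24,-10. Stack: [24, -10]
BINARY_OP & → 24 & -10 = 16. Stack: [16]
STORE_FAST w → w=16. Stack: []
LOAD_FAST_LOAD_FAST c,a → push 3,24. Stack: [3, 24]
BINARY_OP + → 3 + 24 = 27. Stack: [27]
LOAD_FAST c → push 3. Stack: [27, 3]
BINARY_OP + → 27 + 3 = 30. Stack: [30]
STORE_FAST w → w=30. Stack: []
LOAD_CONST → push 18. Stack: [18]
LOAD_FAST_LOAD_FAST w,c → push 30,3. Stack: [18, 30, 3]
BINARY_OP * → 30 * 3 = 90. Stack: [18, 90]
BINARY_OP - → 18 - 90 = -72. Stack: [-72]
STORE_FAST k → k=-72. Stack: []
LOAD_CONST → push 5. Stack: [5]
STORE_FAST w → w=5. Stack: []
LOAD_FAST_LOAD_FAST b,b → push -10,-10. Stack: [-10, -10]
BINARY_OP * → -10 * -10 = 100. Stack: [100]
LOAD_FAST w → push 5. Stack: [100, 5]
LOAD_CONST → push 2. Stack: [100, 5, 2]
BINARY_OP | → 5 | 2 = 7. Stack: [100, 7]
BINARY_OP - → 100 - 7 = 93. Stack: [93]
STORE_FAST r → r=93. Stack: []
LOAD_FAST_LOAD_FAST r,w → push 93,5. Stack: [93, 5]
BINARY_OP // → 93 // 5 = 18. Stack: [18]
RETURN_VALUE → return 18.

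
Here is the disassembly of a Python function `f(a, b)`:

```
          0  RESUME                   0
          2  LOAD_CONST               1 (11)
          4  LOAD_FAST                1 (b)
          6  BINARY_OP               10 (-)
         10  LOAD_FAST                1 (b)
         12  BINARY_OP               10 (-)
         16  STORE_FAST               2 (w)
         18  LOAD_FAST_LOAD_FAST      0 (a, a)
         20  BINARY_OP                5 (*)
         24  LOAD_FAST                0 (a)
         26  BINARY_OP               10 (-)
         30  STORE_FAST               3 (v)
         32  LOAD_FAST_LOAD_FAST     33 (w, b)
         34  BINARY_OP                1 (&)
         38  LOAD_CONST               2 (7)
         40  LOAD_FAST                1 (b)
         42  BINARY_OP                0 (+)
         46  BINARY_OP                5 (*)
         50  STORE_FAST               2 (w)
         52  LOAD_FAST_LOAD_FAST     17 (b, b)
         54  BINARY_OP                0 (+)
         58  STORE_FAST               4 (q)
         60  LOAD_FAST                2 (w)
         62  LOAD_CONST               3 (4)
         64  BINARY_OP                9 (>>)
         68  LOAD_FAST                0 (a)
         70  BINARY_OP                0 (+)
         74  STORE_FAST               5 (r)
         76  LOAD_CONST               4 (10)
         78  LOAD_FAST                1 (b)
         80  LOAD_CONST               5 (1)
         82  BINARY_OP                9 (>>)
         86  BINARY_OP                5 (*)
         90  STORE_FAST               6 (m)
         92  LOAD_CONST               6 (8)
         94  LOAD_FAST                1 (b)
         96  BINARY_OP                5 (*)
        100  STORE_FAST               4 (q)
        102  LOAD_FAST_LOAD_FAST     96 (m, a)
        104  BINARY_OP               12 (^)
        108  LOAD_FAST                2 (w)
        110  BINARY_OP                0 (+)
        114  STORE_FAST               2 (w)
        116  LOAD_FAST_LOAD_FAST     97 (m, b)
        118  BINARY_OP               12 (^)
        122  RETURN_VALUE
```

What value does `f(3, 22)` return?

120

LOAD_CONST → push 11. Stack: [11]
LOAD_FAST b → push 22. Stack: [11, 22]
BINARY_OP - → 11 - 22 = -11. Stack: [-11]
LOAD_FAST b → push 22. Stack: [-11, 22]
BINARY_OP - → -11 - 22 = -33. Stack: [-33]
STORE_FAST w → w=-33. Stack: []
LOAD_FAST_LOAD_FAST a,a → push 3,3. Stack: [3, 3]
BINARY_OP * → 3 * 3 = 9. Stack: [9]
LOAD_FAST a → push 3. Stack: [9, 3]
BINARY_OP - → 9 - 3 = 6. Stack: [6]
STORE_FAST v → v=6. Stack: []
LOAD_FAST_LOAD_FAST w,b → push -33,22. Stack: [-33, 22]
BINARY_OP & → -33 & 22 = 22. Stack: [22]
LOAD_CONST → push 7. Stack: [22, 7]
LOAD_FAST b → push 22. Stack: [22, 7, 22]
BINARY_OP + → 7 + 22 = 29. Stack: [22, 29]
BINARY_OP * → 22 * 29 = 638. Stack: [638]
STORE_FAST w → w=638. Stack: []
LOAD_FAST_LOAD_FAST b,b → push 22,22. Stack: [22, 22]
BINARY_OP + → 22 + 22 = 44. Stack: [44]
STORE_FAST q → q=44. Stack: []
LOAD_FAST w → push 638. Stack: [638]
LOAD_CONST → push 4. Stack: [638, 4]
BINARY_OP >> → 638 >> 4 = 39. Stack: [39]
LOAD_FAST a → push 3. Stack: [39, 3]
BINARY_OP + → 39 + 3 = 42. Stack: [42]
STORE_FAST r → r=42. Stack: []
LOAD_CONST → push 10. Stack: [10]
LOAD_FAST b → push 22. Stack: [10, 22]
LOAD_CONST → push 1. Stack: [10, 22, 1]
BINARY_OP >> → 22 >> 1 = 11. Stack: [10, 11]
BINARY_OP * → 10 * 11 = 110. Stack: [110]
STORE_FAST m → m=110. Stack: []
LOAD_CONST → push 8. Stack: [8]
LOAD_FAST b → push 22. Stack: [8, 22]
BINARY_OP * → 8 * 22 = 176. Stack: [176]
STORE_FAST q → q=176. Stack: []
LOAD_FAST_LOAD_FAST m,a → push 110,3. Stack: [110, 3]
BINARY_OP ^ → 110 ^ 3 = 109. Stack: [109]
LOAD_FAST w → push 638. Stack: [109, 638]
BINARY_OP + → 109 + 638 = 747. Stack: [747]
STORE_FAST w → w=747. Stack: []
LOAD_FAST_LOAD_FAST m,b → push 110,22. Stack: [110, 22]
BINARY_OP ^ → 110 ^ 22 = 120. Stack: [120]
RETURN_VALUE → return 120.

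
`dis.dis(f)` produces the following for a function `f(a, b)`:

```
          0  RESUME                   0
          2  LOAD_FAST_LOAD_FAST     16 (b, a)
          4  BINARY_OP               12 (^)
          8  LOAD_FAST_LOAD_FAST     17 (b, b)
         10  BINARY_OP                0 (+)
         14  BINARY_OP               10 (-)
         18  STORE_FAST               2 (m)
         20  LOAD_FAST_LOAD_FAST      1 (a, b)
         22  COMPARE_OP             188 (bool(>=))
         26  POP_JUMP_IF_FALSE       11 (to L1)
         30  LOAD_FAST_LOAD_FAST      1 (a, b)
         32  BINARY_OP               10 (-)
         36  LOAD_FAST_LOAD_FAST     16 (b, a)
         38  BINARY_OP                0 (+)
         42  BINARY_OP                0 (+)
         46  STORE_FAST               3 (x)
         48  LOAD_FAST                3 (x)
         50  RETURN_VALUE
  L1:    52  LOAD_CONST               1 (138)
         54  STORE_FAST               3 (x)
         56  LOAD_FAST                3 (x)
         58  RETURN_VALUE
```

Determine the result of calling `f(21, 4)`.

LOAD_FAST_LOAD_FAST b,a → push 4,21. Stack: [4, 21]
BINARY_OP ^ → 4 ^ 21 = 17. Stack: [17]
LOAD_FAST_LOAD_FAST b,b → push 4,4. Stack: [17, 4, 4]
BINARY_OP + → 4 + 4 = 8. Stack: [17, 8]
BINARY_OP - → 17 - 8 = 9. Stack: [9]
STORE_FAST m → m=9. Stack: []
LOAD_FAST_LOAD_FAST a,b → push 21,4. Stack: [21, 4]
COMPARE_OP bool(>=) → 21 vs 4 = True. Stack: [True]
POP_JUMP_IF_FALSE → pop True; no jump. Stack: []
LOAD_FAST_LOAD_FAST a,b → push 21,4. Stack: [21, 4]
BINARY_OP - → 21 - 4 = 17. Stack: [17]
LOAD_FAST_LOAD_FAST b,a → push 4,21. Stack: [17, 4, 21]
BINARY_OP + → 4 + 21 = 25. Stack: [17, 25]
BINARY_OP + → 17 + 25 = 42. Stack: [42]
STORE_FAST x → x=42. Stack: []
LOAD_FAST x → push 42. Stack: [42]
RETURN_VALUE → return 42.

42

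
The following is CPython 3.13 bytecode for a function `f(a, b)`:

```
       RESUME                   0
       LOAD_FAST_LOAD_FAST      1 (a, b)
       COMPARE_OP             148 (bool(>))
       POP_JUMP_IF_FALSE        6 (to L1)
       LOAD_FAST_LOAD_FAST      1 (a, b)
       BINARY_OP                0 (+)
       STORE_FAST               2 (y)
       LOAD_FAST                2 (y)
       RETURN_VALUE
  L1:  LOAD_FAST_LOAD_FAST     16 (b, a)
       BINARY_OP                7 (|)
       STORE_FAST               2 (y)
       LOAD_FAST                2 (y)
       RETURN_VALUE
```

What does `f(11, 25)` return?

27

LOAD_FAST_LOAD_FAST a,b → push 11,25. Stack: [11, 25]
COMPARE_OP bool(>) → 11 vs 25 = False. Stack: [False]
POP_JUMP_IF_FALSE → pop False; jump. Stack: []
LOAD_FAST_LOAD_FAST b,a → push 25,11. Stack: [25, 11]
BINARY_OP | → 25 | 11 = 27. Stack: [27]
STORE_FAST y → y=27. Stack: []
LOAD_FAST y → push 27. Stack: [27]
RETURN_VALUE → return 27.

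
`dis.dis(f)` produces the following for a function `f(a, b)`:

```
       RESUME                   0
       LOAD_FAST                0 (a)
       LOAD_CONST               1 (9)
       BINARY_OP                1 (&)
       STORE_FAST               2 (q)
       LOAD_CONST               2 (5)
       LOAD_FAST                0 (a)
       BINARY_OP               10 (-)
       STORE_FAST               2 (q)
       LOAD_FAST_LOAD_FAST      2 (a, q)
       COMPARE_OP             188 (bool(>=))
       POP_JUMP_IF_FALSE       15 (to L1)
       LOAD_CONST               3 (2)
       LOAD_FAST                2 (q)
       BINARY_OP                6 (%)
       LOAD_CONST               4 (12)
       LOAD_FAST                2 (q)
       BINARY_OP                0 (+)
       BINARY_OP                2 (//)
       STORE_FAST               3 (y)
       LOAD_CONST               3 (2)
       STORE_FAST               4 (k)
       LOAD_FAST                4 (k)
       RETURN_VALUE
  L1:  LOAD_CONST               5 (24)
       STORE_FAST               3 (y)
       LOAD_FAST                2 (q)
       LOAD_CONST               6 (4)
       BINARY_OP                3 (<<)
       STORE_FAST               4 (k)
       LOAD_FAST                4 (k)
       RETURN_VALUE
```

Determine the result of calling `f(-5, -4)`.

160

LOAD_FAST a → push -5. Stack: [-5]
LOAD_CONST → push 9. Stack: [-5, 9]
BINARY_OP & → -5 & 9 = 9. Stack: [9]
STORE_FAST q → q=9. Stack: []
LOAD_CONST → push 5. Stack: [5]
LOAD_FAST a → push -5. Stack: [5, -5]
BINARY_OP - → 5 - -5 = 10. Stack: [10]
STORE_FAST q → q=10. Stack: []
LOAD_FAST_LOAD_FAST a,q → push -5,10. Stack: [-5, 10]
COMPARE_OP bool(>=) → -5 vs 10 = False. Stack: [False]
POP_JUMP_IF_FALSE → pop False; jump. Stack: []
LOAD_CONST → push 24. Stack: [24]
STORE_FAST y → y=24. Stack: []
LOAD_FAST q → push 10. Stack: [10]
LOAD_CONST → push 4. Stack: [10, 4]
BINARY_OP << → 10 << 4 = 160. Stack: [160]
STORE_FAST k → k=160. Stack: []
LOAD_FAST k → push 160. Stack: [160]
RETURN_VALUE → return 160.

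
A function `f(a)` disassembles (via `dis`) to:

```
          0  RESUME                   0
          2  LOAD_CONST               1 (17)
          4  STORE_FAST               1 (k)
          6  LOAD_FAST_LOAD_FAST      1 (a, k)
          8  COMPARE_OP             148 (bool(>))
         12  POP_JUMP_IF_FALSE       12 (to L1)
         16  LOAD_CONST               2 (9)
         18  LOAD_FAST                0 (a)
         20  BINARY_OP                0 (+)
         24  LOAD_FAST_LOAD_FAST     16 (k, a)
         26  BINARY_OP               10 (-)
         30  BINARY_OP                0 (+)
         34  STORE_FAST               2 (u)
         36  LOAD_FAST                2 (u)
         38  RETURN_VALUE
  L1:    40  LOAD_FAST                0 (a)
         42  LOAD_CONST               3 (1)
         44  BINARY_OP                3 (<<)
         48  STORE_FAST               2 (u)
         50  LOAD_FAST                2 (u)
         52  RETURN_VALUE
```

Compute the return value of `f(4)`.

8

LOAD_CONST → push 17. Stack: [17]
STORE_FAST k → k=17. Stack: []
LOAD_FAST_LOAD_FAST a,k → push 4,17. Stack: [4, 17]
COMPARE_OP bool(>) → 4 vs 17 = False. Stack: [False]
POP_JUMP_IF_FALSE → pop False; jump. Stack: []
LOAD_FAST a → push 4. Stack: [4]
LOAD_CONST → push 1. Stack: [4, 1]
BINARY_OP << → 4 << 1 = 8. Stack: [8]
STORE_FAST u → u=8. Stack: []
LOAD_FAST u → push 8. Stack: [8]
RETURN_VALUE → return 8.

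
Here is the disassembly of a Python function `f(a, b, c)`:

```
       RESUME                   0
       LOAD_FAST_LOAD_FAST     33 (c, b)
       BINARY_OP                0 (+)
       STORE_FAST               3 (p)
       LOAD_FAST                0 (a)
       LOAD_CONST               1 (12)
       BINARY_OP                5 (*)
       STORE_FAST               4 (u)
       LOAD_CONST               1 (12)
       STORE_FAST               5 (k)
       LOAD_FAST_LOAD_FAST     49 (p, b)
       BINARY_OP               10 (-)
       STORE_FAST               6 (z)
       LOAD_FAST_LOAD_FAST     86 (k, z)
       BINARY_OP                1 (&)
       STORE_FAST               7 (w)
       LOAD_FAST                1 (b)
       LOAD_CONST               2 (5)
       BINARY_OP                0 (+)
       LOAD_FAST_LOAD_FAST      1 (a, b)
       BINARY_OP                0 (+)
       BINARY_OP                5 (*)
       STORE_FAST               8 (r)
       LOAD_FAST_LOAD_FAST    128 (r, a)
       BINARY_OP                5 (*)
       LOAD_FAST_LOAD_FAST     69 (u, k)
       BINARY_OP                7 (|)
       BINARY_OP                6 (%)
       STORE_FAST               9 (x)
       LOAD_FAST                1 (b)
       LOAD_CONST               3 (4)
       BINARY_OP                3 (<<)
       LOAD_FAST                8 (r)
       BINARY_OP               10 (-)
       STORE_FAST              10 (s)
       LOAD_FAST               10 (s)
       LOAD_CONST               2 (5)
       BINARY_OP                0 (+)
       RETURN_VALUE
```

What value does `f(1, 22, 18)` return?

LOAD_FAST_LOAD_FAST c,b → push 18,22. Stack: [18, 22]
BINARY_OP + → 18 + 22 = 40. Stack: [40]
STORE_FAST p → p=40. Stack: []
LOAD_FAST a → push 1. Stack: [1]
LOAD_CONST → push 12. Stack: [1, 12]
BINARY_OP * → 1 * 12 = 12. Stack: [12]
STORE_FAST u → u=12. Stack: []
LOAD_CONST → push 12. Stack: [12]
STORE_FAST k → k=12. Stack: []
LOAD_FAST_LOAD_FAST p,b → push 40,22. Stack: [40, 22]
BINARY_OP - → 40 - 22 = 18. Stack: [18]
STORE_FAST z → z=18. Stack: []
LOAD_FAST_LOAD_FAST k,z → push 12,18. Stack: [12, 18]
BINARY_OP & → 12 & 18 = 0. Stack: [0]
STORE_FAST w → w=0. Stack: []
LOAD_FAST b → push 22. Stack: [22]
LOAD_CONST → push 5. Stack: [22, 5]
BINARY_OP + → 22 + 5 = 27. Stack: [27]
LOAD_FAST_LOAD_FAST a,b → push 1,22. Stack: [27, 1, 22]
BINARY_OP + → 1 + 22 = 23. Stack: [27, 23]
BINARY_OP * → 27 * 23 = 621. Stack: [621]
STORE_FAST r → r=621. Stack: []
LOAD_FAST_LOAD_FAST r,a → push 621,1. Stack: [621, 1]
BINARY_OP * → 621 * 1 = 621. Stack: [621]
LOAD_FAST_LOAD_FAST u,k → push 12,12. Stack: [621, 12, 12]
BINARY_OP | → 12 | 12 = 12. Stack: [621, 12]
BINARY_OP % → 621 % 12 = 9. Stack: [9]
STORE_FAST x → x=9. Stack: []
LOAD_FAST b → push 22. Stack: [22]
LOAD_CONST → push 4. Stack: [22, 4]
BINARY_OP << → 22 << 4 = 352. Stack: [352]
LOAD_FAST r → push 621. Stack: [352, 621]
BINARY_OP - → 352 - 621 = -269. Stack: [-269]
STORE_FAST s → s=-269. Stack: []
LOAD_FAST s → push -269. Stack: [-269]
LOAD_CONST → push 5. Stack: [-269, 5]
BINARY_OP + → -269 + 5 = -264. Stack: [-264]
RETURN_VALUE → return -264.

-264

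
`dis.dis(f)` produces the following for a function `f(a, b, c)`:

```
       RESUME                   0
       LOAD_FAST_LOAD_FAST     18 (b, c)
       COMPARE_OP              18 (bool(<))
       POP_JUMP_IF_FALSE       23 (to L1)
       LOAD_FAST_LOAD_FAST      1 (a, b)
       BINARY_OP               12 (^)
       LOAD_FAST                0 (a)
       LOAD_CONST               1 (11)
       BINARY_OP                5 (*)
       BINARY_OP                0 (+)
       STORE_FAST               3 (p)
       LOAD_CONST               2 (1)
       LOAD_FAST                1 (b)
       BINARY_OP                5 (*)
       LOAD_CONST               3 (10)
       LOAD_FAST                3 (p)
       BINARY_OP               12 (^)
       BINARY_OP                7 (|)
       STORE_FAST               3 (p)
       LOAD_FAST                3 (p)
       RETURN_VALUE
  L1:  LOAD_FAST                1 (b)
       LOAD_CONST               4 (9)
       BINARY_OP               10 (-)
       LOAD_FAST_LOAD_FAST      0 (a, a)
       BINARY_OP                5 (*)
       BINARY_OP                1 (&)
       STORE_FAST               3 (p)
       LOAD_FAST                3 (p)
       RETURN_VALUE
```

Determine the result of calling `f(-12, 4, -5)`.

LOAD_FAST_LOAD_FAST b,c → push 4,-5. Stack: [4, -5]
COMPARE_OP bool(<) → 4 vs -5 = False. Stack: [False]
POP_JUMP_IF_FALSE → pop False; jump. Stack: []
LOAD_FAST b → push 4. Stack: [4]
LOAD_CONST → push 9. Stack: [4, 9]
BINARY_OP - → 4 - 9 = -5. Stack: [-5]
LOAD_FAST_LOAD_FAST a,a → push -12,-12. Stack: [-5, -12, -12]
BINARY_OP * → -12 * -12 = 144. Stack: [-5, 144]
BINARY_OP & → -5 & 144 = 144. Stack: [144]
STORE_FAST p → p=144. Stack: []
LOAD_FAST p → push 144. Stack: [144]
RETURN_VALUE → return 144.

144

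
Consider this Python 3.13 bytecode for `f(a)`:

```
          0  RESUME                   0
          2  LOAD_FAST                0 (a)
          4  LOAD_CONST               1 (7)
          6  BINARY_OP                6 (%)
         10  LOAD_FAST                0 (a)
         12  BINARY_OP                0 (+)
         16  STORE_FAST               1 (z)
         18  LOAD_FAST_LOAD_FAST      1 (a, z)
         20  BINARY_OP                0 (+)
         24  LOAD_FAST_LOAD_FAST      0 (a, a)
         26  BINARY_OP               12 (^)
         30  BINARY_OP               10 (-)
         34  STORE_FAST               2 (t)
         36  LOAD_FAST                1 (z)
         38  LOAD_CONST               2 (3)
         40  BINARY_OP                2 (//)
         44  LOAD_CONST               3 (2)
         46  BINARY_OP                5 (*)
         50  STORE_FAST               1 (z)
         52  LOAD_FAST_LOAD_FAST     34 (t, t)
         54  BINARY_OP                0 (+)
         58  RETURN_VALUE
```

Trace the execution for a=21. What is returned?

LOAD_FAST a → push 21. Stack: [21]
LOAD_CONST → push 7. Stack: [21, 7]
BINARY_OP % → 21 % 7 = 0. Stack: [0]
LOAD_FAST a → push 21. Stack: [0, 21]
BINARY_OP + → 0 + 21 = 21. Stack: [21]
STORE_FAST z → z=21. Stack: []
LOAD_FAST_LOAD_FAST a,z → push 21,21. Stack: [21, 21]
BINARY_OP + → 21 + 21 = 42. Stack: [42]
LOAD_FAST_LOAD_FAST a,a → push 21,21. Stack: [42, 21, 21]
BINARY_OP ^ → 21 ^ 21 = 0. Stack: [42, 0]
BINARY_OP - → 42 - 0 = 42. Stack: [42]
STORE_FAST t → t=42. Stack: []
LOAD_FAST z → push 21. Stack: [21]
LOAD_CONST → push 3. Stack: [21, 3]
BINARY_OP // → 21 // 3 = 7. Stack: [7]
LOAD_CONST → push 2. Stack: [7, 2]
BINARY_OP * → 7 * 2 = 14. Stack: [14]
STORE_FAST z → z=14. Stack: []
LOAD_FAST_LOAD_FAST t,t → push 42,42. Stack: [42, 42]
BINARY_OP + → 42 + 42 = 84. Stack: [84]
RETURN_VALUE → return 84.

84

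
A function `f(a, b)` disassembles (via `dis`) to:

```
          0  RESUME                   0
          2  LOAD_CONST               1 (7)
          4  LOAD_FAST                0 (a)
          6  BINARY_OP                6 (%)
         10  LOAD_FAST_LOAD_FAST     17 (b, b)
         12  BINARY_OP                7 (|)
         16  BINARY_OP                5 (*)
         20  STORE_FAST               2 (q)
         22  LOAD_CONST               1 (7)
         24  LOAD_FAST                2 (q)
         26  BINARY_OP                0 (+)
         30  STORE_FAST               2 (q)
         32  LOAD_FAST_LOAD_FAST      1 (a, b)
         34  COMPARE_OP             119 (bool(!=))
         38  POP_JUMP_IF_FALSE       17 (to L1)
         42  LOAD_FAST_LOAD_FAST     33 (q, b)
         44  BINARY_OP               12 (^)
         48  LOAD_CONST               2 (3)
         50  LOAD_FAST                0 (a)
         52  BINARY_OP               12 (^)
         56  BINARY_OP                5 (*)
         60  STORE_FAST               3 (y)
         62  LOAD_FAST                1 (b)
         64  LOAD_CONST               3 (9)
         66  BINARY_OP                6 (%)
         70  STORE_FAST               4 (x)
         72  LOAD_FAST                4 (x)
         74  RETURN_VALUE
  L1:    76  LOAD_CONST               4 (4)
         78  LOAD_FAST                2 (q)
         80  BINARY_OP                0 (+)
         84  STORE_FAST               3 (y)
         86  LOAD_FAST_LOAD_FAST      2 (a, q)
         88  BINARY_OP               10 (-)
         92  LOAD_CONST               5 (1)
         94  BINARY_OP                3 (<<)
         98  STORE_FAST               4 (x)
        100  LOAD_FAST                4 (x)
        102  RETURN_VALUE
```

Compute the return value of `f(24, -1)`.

8

LOAD_CONST → push 7. Stack: [7]
LOAD_FAST a → push 24. Stack: [7, 24]
BINARY_OP % → 7 % 24 = 7. Stack: [7]
LOAD_FAST_LOAD_FAST b,b → push -1,-1. Stack: [7, -1, -1]
BINARY_OP | → -1 | -1 = -1. Stack: [7, -1]
BINARY_OP * → 7 * -1 = -7. Stack: [-7]
STORE_FAST q → q=-7. Stack: []
LOAD_CONST → push 7. Stack: [7]
LOAD_FAST q → push -7. Stack: [7, -7]
BINARY_OP + → 7 + -7 = 0. Stack: [0]
STORE_FAST q → q=0. Stack: []
LOAD_FAST_LOAD_FAST a,b → push 24,-1. Stack: [24, -1]
COMPARE_OP bool(!=) → 24 vs -1 = True. Stack: [True]
POP_JUMP_IF_FALSE → pop True; no jump. Stack: []
LOAD_FAST_LOAD_FAST q,b → push 0,-1. Stack: [0, -1]
BINARY_OP ^ → 0 ^ -1 = -1. Stack: [-1]
LOAD_CONST → push 3. Stack: [-1, 3]
LOAD_FAST a → push 24. Stack: [-1, 3, 24]
BINARY_OP ^ → 3 ^ 24 = 27. Stack: [-1, 27]
BINARY_OP * → -1 * 27 = -27. Stack: [-27]
STORE_FAST y → y=-27. Stack: []
LOAD_FAST b → push -1. Stack: [-1]
LOAD_CONST → push 9. Stack: [-1, 9]
BINARY_OP % → -1 % 9 = 8. Stack: [8]
STORE_FAST x → x=8. Stack: []
LOAD_FAST x → push 8. Stack: [8]
RETURN_VALUE → return 8.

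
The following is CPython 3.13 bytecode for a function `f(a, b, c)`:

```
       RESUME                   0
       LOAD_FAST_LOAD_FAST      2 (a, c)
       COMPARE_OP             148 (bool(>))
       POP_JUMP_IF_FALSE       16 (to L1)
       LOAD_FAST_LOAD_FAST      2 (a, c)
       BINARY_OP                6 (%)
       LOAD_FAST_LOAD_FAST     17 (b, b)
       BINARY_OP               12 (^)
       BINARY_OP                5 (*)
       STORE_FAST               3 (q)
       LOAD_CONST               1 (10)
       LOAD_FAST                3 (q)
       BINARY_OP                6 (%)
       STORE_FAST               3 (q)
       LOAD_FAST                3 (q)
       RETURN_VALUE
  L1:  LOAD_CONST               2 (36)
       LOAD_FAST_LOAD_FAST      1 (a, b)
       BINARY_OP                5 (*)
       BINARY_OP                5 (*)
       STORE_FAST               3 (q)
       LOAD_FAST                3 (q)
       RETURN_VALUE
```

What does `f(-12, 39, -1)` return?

LOAD_FAST_LOAD_FAST a,c → push -12,-1. Stack: [-12, -1]
COMPARE_OP bool(>) → -12 vs -1 = False. Stack: [False]
POP_JUMP_IF_FALSE → pop False; jump. Stack: []
LOAD_CONST → push 36. Stack: [36]
LOAD_FAST_LOAD_FAST a,b → push -12,39. Stack: [36, -12, 39]
BINARY_OP * → -12 * 39 = -468. Stack: [36, -468]
BINARY_OP * → 36 * -468 = -16848. Stack: [-16848]
STORE_FAST q → q=-16848. Stack: []
LOAD_FAST q → push -16848. Stack: [-16848]
RETURN_VALUE → return -16848.

-16848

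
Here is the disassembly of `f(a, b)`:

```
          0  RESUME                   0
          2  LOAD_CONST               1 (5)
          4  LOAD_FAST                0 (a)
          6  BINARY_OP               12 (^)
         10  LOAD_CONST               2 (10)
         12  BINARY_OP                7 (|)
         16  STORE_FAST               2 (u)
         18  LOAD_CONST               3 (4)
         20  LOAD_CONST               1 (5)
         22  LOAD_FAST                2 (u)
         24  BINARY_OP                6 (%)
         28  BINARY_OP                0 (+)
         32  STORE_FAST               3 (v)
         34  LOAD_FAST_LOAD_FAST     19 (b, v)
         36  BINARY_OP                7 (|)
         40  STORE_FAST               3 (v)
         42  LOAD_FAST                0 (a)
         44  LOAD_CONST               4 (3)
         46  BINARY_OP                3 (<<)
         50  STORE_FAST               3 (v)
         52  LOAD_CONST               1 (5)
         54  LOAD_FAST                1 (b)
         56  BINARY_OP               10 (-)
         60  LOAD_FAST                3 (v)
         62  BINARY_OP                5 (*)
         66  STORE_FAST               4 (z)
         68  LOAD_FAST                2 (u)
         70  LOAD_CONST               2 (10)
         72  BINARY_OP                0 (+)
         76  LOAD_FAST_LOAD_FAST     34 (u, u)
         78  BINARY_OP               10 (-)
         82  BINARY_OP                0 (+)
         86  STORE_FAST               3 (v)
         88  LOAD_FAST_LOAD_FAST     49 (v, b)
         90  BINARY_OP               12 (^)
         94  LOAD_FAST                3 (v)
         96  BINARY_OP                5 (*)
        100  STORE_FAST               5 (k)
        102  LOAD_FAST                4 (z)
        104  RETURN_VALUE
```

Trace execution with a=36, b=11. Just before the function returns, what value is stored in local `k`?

3286

LOAD_CONST → push 5. Stack: [5]
LOAD_FAST a → push 36. Stack: [5, 36]
BINARY_OP ^ → 5 ^ 36 = 33. Stack: [33]
LOAD_CONST → push 10. Stack: [33, 10]
BINARY_OP | → 33 | 10 = 43. Stack: [43]
STORE_FAST u → u=43. Stack: []
LOAD_CONST → push 4. Stack: [4]
LOAD_CONST → push 5. Stack: [4, 5]
LOAD_FAST u → push 43. Stack: [4, 5, 43]
BINARY_OP % → 5 % 43 = 5. Stack: [4, 5]
BINARY_OP + → 4 + 5 = 9. Stack: [9]
STORE_FAST v → v=9. Stack: []
LOAD_FAST_LOAD_FAST b,v → push 11,9. Stack: [11, 9]
BINARY_OP | → 11 | 9 = 11. Stack: [11]
STORE_FAST v → v=11. Stack: []
LOAD_FAST a → push 36. Stack: [36]
LOAD_CONST → push 3. Stack: [36, 3]
BINARY_OP << → 36 << 3 = 288. Stack: [288]
STORE_FAST v → v=288. Stack: []
LOAD_CONST → push 5. Stack: [5]
LOAD_FAST b → push 11. Stack: [5, 11]
BINARY_OP - → 5 - 11 = -6. Stack: [-6]
LOAD_FAST v → push 288. Stack: [-6, 288]
BINARY_OP * → -6 * 288 = -1728. Stack: [-1728]
STORE_FAST z → z=-1728. Stack: []
LOAD_FAST u → push 43. Stack: [43]
LOAD_CONST → push 10. Stack: [43, 10]
BINARY_OP + → 43 + 10 = 53. Stack: [53]
LOAD_FAST_LOAD_FAST u,u → push 43,43. Stack: [53, 43, 43]
BINARY_OP - → 43 - 43 = 0. Stack: [53, 0]
BINARY_OP + → 53 + 0 = 53. Stack: [53]
STORE_FAST v → v=53. Stack: []
LOAD_FAST_LOAD_FAST v,b → push 53,11. Stack: [53, 11]
BINARY_OP ^ → 53 ^ 11 = 62. Stack: [62]
LOAD_FAST v → push 53. Stack: [62, 53]
BINARY_OP * → 62 * 53 = 3286. Stack: [3286]
STORE_FAST k → k=3286. Stack: []
LOAD_FAST z → push -1728. Stack: [-1728]
RETURN_VALUE → return -1728.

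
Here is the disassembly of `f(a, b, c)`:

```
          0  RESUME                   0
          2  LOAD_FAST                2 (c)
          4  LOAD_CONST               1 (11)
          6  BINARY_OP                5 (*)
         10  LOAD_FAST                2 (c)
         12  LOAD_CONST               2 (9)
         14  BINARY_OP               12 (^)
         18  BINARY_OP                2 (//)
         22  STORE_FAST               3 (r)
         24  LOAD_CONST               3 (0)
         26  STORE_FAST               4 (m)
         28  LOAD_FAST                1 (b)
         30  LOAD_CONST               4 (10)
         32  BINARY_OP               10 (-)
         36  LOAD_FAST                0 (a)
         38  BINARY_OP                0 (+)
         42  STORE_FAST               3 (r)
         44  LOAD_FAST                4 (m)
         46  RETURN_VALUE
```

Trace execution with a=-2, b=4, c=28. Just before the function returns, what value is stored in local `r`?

-8

LOAD_FAST c → push 28. Stack: [28]
LOAD_CONST → push 11. Stack: [28, 11]
BINARY_OP * → 28 * 11 = 308. Stack: [308]
LOAD_FAST c → push 28. Stack: [308, 28]
LOAD_CONST → push 9. Stack: [308, 28, 9]
BINARY_OP ^ → 28 ^ 9 = 21. Stack: [308, 21]
BINARY_OP // → 308 // 21 = 14. Stack: [14]
STORE_FAST r → r=14. Stack: []
LOAD_CONST → push 0. Stack: [0]
STORE_FAST m → m=0. Stack: []
LOAD_FAST b → push 4. Stack: [4]
LOAD_CONST → push 10. Stack: [4, 10]
BINARY_OP - → 4 - 10 = -6. Stack: [-6]
LOAD_FAST a → push -2. Stack: [-6, -2]
BINARY_OP + → -6 + -2 = -8. Stack: [-8]
STORE_FAST r → r=-8. Stack: []
LOAD_FAST m → push 0. Stack: [0]
RETURN_VALUE → return 0.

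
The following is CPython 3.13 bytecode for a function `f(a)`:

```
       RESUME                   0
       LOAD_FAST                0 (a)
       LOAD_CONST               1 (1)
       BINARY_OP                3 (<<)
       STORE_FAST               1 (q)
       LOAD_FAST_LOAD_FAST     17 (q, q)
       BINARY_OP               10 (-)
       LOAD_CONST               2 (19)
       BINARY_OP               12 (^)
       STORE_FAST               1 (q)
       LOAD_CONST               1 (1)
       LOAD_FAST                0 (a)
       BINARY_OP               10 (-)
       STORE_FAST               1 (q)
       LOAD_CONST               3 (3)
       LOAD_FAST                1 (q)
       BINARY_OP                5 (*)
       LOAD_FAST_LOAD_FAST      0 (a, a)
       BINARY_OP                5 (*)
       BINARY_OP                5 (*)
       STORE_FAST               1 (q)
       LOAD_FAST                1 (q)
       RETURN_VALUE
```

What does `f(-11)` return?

LOAD_FAST a → push -11. Stack: [-11]
LOAD_CONST → push 1. Stack: [-11, 1]
BINARY_OP << → -11 << 1 = -22. Stack: [-22]
STORE_FAST q → q=-22. Stack: []
LOAD_FAST_LOAD_FAST q,q → push -22,-22. Stack: [-22, -22]
BINARY_OP - → -22 - -22 = 0. Stack: [0]
LOAD_CONST → push 19. Stack: [0, 19]
BINARY_OP ^ → 0 ^ 19 = 19. Stack: [19]
STORE_FAST q → q=19. Stack: []
LOAD_CONST → push 1. Stack: [1]
LOAD_FAST a → push -11. Stack: [1, -11]
BINARY_OP - → 1 - -11 = 12. Stack: [12]
STORE_FAST q → q=12. Stack: []
LOAD_CONST → push 3. Stack: [3]
LOAD_FAST q → push 12. Stack: [3, 12]
BINARY_OP * → 3 * 12 = 36. Stack: [36]
LOAD_FAST_LOAD_FAST a,a → push -11,-11. Stack: [36, -11, -11]
BINARY_OP * → -11 * -11 = 121. Stack: [36, 121]
BINARY_OP * → 36 * 121 = 4356. Stack: [4356]
STORE_FAST q → q=4356. Stack: []
LOAD_FAST q → push 4356. Stack: [4356]
RETURN_VALUE → return 4356.

4356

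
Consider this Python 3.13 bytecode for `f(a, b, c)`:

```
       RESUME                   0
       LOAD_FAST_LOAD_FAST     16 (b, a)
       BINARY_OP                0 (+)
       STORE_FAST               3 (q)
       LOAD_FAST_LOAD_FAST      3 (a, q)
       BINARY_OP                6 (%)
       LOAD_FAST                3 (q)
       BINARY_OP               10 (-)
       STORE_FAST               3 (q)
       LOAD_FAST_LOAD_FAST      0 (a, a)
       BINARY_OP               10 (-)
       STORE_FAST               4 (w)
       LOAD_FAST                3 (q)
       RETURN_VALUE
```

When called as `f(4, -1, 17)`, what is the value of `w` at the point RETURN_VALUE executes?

0

LOAD_FAST_LOAD_FAST b,a → push -1,4. Stack: [-1, 4]
BINARY_OP + → -1 + 4 = 3. Stack: [3]
STORE_FAST q → q=3. Stack: []
LOAD_FAST_LOAD_FAST a,q → push 4,3. Stack: [4, 3]
BINARY_OP % → 4 % 3 = 1. Stack: [1]
LOAD_FAST q → push 3. Stack: [1, 3]
BINARY_OP - → 1 - 3 = -2. Stack: [-2]
STORE_FAST q → q=-2. Stack: []
LOAD_FAST_LOAD_FAST a,a → push 4,4. Stack: [4, 4]
BINARY_OP - → 4 - 4 = 0. Stack: [0]
STORE_FAST w → w=0. Stack: []
LOAD_FAST q → push -2. Stack: [-2]
RETURN_VALUE → return -2.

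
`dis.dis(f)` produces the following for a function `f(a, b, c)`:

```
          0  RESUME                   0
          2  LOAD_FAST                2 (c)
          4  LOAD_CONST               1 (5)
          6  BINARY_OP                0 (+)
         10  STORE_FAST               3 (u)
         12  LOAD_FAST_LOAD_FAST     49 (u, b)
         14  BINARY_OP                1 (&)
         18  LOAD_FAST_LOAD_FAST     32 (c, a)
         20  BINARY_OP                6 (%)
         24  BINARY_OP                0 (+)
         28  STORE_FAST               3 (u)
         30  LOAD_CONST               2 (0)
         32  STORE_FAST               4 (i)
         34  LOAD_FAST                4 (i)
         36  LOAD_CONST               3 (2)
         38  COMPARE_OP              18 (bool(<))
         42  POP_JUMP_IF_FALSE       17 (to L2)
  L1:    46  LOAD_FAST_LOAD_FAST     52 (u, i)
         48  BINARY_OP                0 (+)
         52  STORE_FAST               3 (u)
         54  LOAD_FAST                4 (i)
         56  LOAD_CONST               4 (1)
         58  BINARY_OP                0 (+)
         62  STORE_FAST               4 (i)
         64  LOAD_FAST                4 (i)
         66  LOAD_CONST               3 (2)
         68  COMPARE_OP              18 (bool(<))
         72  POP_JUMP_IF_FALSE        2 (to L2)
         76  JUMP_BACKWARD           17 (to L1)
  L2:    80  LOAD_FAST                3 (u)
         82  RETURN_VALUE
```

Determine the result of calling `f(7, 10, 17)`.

LOAD_FAST c → push 17. Stack: [17]
LOAD_CONST → push 5. Stack: [17, 5]
BINARY_OP + → 17 + 5 = 22. Stack: [22]
STORE_FAST u → u=22. Stack: []
LOAD_FAST_LOAD_FAST u,b → push 22,10. Stack: [22, 10]
BINARY_OP & → 22 & 10 = 2. Stack: [2]
LOAD_FAST_LOAD_FAST c,a → push 17,7. Stack: [2, 17, 7]
BINARY_OP % → 17 % 7 = 3. Stack: [2, 3]
BINARY_OP + → 2 + 3 = 5. Stack: [5]
STORE_FAST u → u=5. Stack: []
LOAD_CONST → push 0. Stack: [0]
STORE_FAST i → i=0. Stack: []
LOAD_FAST i → push 0. Stack: [0]
LOAD_CONST → push 2. Stack: [0, 2]
COMPARE_OP bool(<) → 0 vs 2 = True. Stack: [True]
POP_JUMP_IF_FALSE → pop True; no jump. Stack: []
LOAD_FAST_LOAD_FAST u,i → push 5,0. Stack: [5, 0]
BINARY_OP + → 5 + 0 = 5. Stack: [5]
STORE_FAST u → u=5. Stack: []
LOAD_FAST i → push 0. Stack: [0]
LOAD_CONST → push 1. Stack: [0, 1]
BINARY_OP + → 0 + 1 = 1. Stack: [1]
STORE_FAST i → i=1. Stack: []
LOAD_FAST i → push 1. Stack: [1]
LOAD_CONST → push 2. Stack: [1, 2]
COMPARE_OP bool(<) → 1 vs 2 = True. Stack: [True]
POP_JUMP_IF_FALSE → pop True; no jump. Stack: []
LOAD_FAST_LOAD_FAST u,i → push 5,1. Stack: [5, 1]
BINARY_OP + → 5 + 1 = 6. Stack: [6]
STORE_FAST u → u=6. Stack: []
LOAD_FAST i → push 1. Stack: [1]
LOAD_CONST → push 1. Stack: [1, 1]
BINARY_OP + → 1 + 1 = 2. Stack: [2]
STORE_FAST i → i=2. Stack: []
LOAD_FAST i → push 2. Stack: [2]
LOAD_CONST → push 2. Stack: [2, 2]
COMPARE_OP bool(<) → 2 vs 2 = False. Stack: [False]
POP_JUMP_IF_FALSE → pop False; jump. Stack: []
LOAD_FAST u → push 6. Stack: [6]
RETURN_VALUE → return 6.

6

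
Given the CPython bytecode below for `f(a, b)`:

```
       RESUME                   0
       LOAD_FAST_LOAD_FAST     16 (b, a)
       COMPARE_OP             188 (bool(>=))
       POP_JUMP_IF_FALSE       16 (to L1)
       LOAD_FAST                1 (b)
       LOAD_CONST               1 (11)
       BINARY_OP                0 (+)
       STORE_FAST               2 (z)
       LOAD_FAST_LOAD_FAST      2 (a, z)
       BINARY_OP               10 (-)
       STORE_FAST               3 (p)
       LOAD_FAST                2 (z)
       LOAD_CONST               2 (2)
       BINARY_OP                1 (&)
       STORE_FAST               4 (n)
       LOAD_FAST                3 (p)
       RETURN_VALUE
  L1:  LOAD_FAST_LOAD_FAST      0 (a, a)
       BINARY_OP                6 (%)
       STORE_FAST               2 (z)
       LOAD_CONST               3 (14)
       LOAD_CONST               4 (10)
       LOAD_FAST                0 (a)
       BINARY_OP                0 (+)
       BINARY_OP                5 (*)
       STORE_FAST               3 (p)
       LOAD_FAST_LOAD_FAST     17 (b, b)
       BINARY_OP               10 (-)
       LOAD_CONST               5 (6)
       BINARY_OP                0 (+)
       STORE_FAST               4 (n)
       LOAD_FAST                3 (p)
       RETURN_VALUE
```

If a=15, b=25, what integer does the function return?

-21

LOAD_FAST_LOAD_FAST b,a → push 25,15. Stack: [25, 15]
COMPARE_OP bool(>=) → 25 vs 15 = True. Stack: [True]
POP_JUMP_IF_FALSE → pop True; no jump. Stack: []
LOAD_FAST b → push 25. Stack: [25]
LOAD_CONST → push 11. Stack: [25, 11]
BINARY_OP + → 25 + 11 = 36. Stack: [36]
STORE_FAST z → z=36. Stack: []
LOAD_FAST_LOAD_FAST a,z → push 15,36. Stack: [15, 36]
BINARY_OP - → 15 - 36 = -21. Stack: [-21]
STORE_FAST p → p=-21. Stack: []
LOAD_FAST z → push 36. Stack: [36]
LOAD_CONST → push 2. Stack: [36, 2]
BINARY_OP & → 36 & 2 = 0. Stack: [0]
STORE_FAST n → n=0. Stack: []
LOAD_FAST p → push -21. Stack: [-21]
RETURN_VALUE → return -21.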